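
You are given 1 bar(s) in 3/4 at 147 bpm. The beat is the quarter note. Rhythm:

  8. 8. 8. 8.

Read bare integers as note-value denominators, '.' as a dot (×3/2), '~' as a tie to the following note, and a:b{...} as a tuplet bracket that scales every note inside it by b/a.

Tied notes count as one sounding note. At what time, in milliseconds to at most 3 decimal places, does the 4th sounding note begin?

note 4 onset = 9/4b = 918.367ms

1. 0.0ms @ 0 + 306.122ms (3/4)
2. 306.122ms @ 3/4 + 306.122ms (3/4)
3. 612.245ms @ 3/2 + 306.122ms (3/4)
4. 918.367ms @ 9/4 + 306.122ms (3/4)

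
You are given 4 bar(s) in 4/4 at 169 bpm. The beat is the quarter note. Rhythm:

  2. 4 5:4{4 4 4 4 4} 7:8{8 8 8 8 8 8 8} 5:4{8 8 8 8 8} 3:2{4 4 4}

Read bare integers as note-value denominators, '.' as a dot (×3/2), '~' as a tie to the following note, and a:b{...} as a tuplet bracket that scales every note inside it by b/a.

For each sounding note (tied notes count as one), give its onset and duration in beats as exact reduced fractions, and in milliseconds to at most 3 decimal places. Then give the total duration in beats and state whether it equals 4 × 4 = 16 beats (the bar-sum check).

1) 0.0ms=0b +1065.089ms=3b
2) 1065.089ms=3b +355.03ms=1b
3) 1420.118ms=4b +284.024ms=4/5b
4) 1704.142ms=24/5b +284.024ms=4/5b
5) 1988.166ms=28/5b +284.024ms=4/5b
6) 2272.189ms=32/5b +284.024ms=4/5b
7) 2556.213ms=36/5b +284.024ms=4/5b
8) 2840.237ms=8b +202.874ms=4/7b
9) 3043.111ms=60/7b +202.874ms=4/7b
10) 3245.985ms=64/7b +202.874ms=4/7b
11) 3448.859ms=68/7b +202.874ms=4/7b
12) 3651.733ms=72/7b +202.874ms=4/7b
13) 3854.607ms=76/7b +202.874ms=4/7b
14) 4057.481ms=80/7b +202.874ms=4/7b
15) 4260.355ms=12b +142.012ms=2/5b
16) 4402.367ms=62/5b +142.012ms=2/5b
17) 4544.379ms=64/5b +142.012ms=2/5b
18) 4686.391ms=66/5b +142.012ms=2/5b
19) 4828.402ms=68/5b +142.012ms=2/5b
20) 4970.414ms=14b +236.686ms=2/3b
21) 5207.101ms=44/3b +236.686ms=2/3b
22) 5443.787ms=46/3b +236.686ms=2/3b
Σ=16b of 16 (169bpm 4/4) — PASS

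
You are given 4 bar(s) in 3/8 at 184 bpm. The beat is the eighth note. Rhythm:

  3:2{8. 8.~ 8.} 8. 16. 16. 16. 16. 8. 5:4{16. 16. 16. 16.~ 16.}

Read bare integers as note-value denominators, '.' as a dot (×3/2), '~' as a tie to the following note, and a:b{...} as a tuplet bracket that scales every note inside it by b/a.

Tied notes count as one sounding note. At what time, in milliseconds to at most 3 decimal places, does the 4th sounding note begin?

note 4 onset = 9/2b = 1467.391ms

1. 0.0ms @ 0 + 326.087ms (1)
2. 326.087ms @ 1 + 652.174ms (2)
3. 978.261ms @ 3 + 489.13ms (3/2)
4. 1467.391ms @ 9/2 + 244.565ms (3/4)
5. 1711.957ms @ 21/4 + 244.565ms (3/4)
6. 1956.522ms @ 6 + 244.565ms (3/4)
7. 2201.087ms @ 27/4 + 244.565ms (3/4)
8. 2445.652ms @ 15/2 + 489.13ms (3/2)
9. 2934.783ms @ 9 + 195.652ms (3/5)
10. 3130.435ms @ 48/5 + 195.652ms (3/5)
11. 3326.087ms @ 51/5 + 195.652ms (3/5)
12. 3521.739ms @ 54/5 + 391.304ms (6/5)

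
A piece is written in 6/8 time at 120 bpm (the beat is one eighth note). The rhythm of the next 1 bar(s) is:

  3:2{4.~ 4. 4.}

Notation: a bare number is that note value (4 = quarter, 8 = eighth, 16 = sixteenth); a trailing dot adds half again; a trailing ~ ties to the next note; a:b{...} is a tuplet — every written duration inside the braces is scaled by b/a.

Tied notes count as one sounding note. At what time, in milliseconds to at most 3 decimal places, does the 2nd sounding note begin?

1. 0.0ms @ 0 + 2000.0ms (4)
2. 2000.0ms @ 4 + 1000.0ms (2)

note 2 onset = 4b = 2000.0ms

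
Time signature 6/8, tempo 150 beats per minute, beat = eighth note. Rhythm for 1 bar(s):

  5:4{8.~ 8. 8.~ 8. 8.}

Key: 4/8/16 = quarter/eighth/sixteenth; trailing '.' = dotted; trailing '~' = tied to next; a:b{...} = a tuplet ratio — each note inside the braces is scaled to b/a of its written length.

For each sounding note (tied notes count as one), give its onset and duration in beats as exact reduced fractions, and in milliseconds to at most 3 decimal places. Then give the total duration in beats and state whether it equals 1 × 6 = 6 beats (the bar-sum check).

1) 0.0ms=0b +960.0ms=12/5b
2) 960.0ms=12/5b +960.0ms=12/5b
3) 1920.0ms=24/5b +480.0ms=6/5b
Σ=6b of 6 (150bpm 6/8) — PASS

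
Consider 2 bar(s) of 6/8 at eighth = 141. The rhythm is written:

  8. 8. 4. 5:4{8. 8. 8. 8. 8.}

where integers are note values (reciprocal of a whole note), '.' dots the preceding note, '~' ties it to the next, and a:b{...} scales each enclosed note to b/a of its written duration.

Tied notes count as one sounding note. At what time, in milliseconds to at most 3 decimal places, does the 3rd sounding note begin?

note 3 onset = 3b = 1276.596ms

1. 0.0ms @ 0 + 638.298ms (3/2)
2. 638.298ms @ 3/2 + 638.298ms (3/2)
3. 1276.596ms @ 3 + 1276.596ms (3)
4. 2553.191ms @ 6 + 510.638ms (6/5)
5. 3063.83ms @ 36/5 + 510.638ms (6/5)
6. 3574.468ms @ 42/5 + 510.638ms (6/5)
7. 4085.106ms @ 48/5 + 510.638ms (6/5)
8. 4595.745ms @ 54/5 + 510.638ms (6/5)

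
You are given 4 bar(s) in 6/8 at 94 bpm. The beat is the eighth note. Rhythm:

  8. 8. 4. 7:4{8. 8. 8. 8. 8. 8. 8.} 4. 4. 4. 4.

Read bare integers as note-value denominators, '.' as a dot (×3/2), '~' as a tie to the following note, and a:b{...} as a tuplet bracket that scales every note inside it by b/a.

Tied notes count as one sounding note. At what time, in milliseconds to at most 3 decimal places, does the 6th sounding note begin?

1. 0.0ms @ 0 + 957.447ms (3/2)
2. 957.447ms @ 3/2 + 957.447ms (3/2)
3. 1914.894ms @ 3 + 1914.894ms (3)
4. 3829.787ms @ 6 + 547.112ms (6/7)
5. 4376.9ms @ 48/7 + 547.112ms (6/7)
6. 4924.012ms @ 54/7 + 547.112ms (6/7)
7. 5471.125ms @ 60/7 + 547.112ms (6/7)
8. 6018.237ms @ 66/7 + 547.112ms (6/7)
9. 6565.35ms @ 72/7 + 547.112ms (6/7)
10. 7112.462ms @ 78/7 + 547.112ms (6/7)
11. 7659.574ms @ 12 + 1914.894ms (3)
12. 9574.468ms @ 15 + 1914.894ms (3)
13. 11489.362ms @ 18 + 1914.894ms (3)
14. 13404.255ms @ 21 + 1914.894ms (3)

note 6 onset = 54/7b = 4924.012ms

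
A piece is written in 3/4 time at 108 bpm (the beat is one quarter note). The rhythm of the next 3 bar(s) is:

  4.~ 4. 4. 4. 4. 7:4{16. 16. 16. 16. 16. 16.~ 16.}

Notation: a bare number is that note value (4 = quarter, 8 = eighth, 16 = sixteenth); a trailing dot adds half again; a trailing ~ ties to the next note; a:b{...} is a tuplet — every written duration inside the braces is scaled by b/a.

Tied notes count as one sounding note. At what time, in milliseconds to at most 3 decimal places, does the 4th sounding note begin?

1. 0.0ms @ 0 + 1666.667ms (3)
2. 1666.667ms @ 3 + 833.333ms (3/2)
3. 2500.0ms @ 9/2 + 833.333ms (3/2)
4. 3333.333ms @ 6 + 833.333ms (3/2)
5. 4166.667ms @ 15/2 + 119.048ms (3/14)
6. 4285.714ms @ 54/7 + 119.048ms (3/14)
7. 4404.762ms @ 111/14 + 119.048ms (3/14)
8. 4523.81ms @ 57/7 + 119.048ms (3/14)
9. 4642.857ms @ 117/14 + 119.048ms (3/14)
10. 4761.905ms @ 60/7 + 238.095ms (3/7)

note 4 onset = 6b = 3333.333ms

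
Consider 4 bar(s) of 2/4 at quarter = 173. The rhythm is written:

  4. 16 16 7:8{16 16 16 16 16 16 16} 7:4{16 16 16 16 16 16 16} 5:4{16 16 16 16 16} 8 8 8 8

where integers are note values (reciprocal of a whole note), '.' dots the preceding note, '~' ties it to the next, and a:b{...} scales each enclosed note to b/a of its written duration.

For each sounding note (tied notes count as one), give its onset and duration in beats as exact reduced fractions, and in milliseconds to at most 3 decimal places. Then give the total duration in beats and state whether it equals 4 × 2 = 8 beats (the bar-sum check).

1) 0.0ms=0b +520.231ms=3/2b
2) 520.231ms=3/2b +86.705ms=1/4b
3) 606.936ms=7/4b +86.705ms=1/4b
4) 693.642ms=2b +99.092ms=2/7b
5) 792.733ms=16/7b +99.092ms=2/7b
6) 891.825ms=18/7b +99.092ms=2/7b
7) 990.917ms=20/7b +99.092ms=2/7b
8) 1090.008ms=22/7b +99.092ms=2/7b
9) 1189.1ms=24/7b +99.092ms=2/7b
10) 1288.192ms=26/7b +99.092ms=2/7b
11) 1387.283ms=4b +49.546ms=1/7b
12) 1436.829ms=29/7b +49.546ms=1/7b
13) 1486.375ms=30/7b +49.546ms=1/7b
14) 1535.921ms=31/7b +49.546ms=1/7b
15) 1585.467ms=32/7b +49.546ms=1/7b
16) 1635.012ms=33/7b +49.546ms=1/7b
17) 1684.558ms=34/7b +49.546ms=1/7b
18) 1734.104ms=5b +69.364ms=1/5b
19) 1803.468ms=26/5b +69.364ms=1/5b
20) 1872.832ms=27/5b +69.364ms=1/5b
21) 1942.197ms=28/5b +69.364ms=1/5b
22) 2011.561ms=29/5b +69.364ms=1/5b
23) 2080.925ms=6b +173.41ms=1/2b
24) 2254.335ms=13/2b +173.41ms=1/2b
25) 2427.746ms=7b +173.41ms=1/2b
26) 2601.156ms=15/2b +173.41ms=1/2b
Σ=8b of 8 (173bpm 2/4) — PASS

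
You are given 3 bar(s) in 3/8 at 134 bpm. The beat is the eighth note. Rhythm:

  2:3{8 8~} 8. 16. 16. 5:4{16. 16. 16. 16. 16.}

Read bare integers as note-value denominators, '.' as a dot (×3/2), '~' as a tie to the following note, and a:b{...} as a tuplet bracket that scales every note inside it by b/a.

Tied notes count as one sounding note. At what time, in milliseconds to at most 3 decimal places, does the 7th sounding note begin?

1. 0.0ms @ 0 + 671.642ms (3/2)
2. 671.642ms @ 3/2 + 1343.284ms (3)
3. 2014.925ms @ 9/2 + 335.821ms (3/4)
4. 2350.746ms @ 21/4 + 335.821ms (3/4)
5. 2686.567ms @ 6 + 268.657ms (3/5)
6. 2955.224ms @ 33/5 + 268.657ms (3/5)
7. 3223.881ms @ 36/5 + 268.657ms (3/5)
8. 3492.537ms @ 39/5 + 268.657ms (3/5)
9. 3761.194ms @ 42/5 + 268.657ms (3/5)

note 7 onset = 36/5b = 3223.881ms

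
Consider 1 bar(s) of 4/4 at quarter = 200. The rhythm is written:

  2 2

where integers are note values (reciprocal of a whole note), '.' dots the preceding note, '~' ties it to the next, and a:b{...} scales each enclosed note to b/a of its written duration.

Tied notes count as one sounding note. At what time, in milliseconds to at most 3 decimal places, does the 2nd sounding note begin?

note 2 onset = 2b = 600.0ms

1. 0.0ms @ 0 + 600.0ms (2)
2. 600.0ms @ 2 + 600.0ms (2)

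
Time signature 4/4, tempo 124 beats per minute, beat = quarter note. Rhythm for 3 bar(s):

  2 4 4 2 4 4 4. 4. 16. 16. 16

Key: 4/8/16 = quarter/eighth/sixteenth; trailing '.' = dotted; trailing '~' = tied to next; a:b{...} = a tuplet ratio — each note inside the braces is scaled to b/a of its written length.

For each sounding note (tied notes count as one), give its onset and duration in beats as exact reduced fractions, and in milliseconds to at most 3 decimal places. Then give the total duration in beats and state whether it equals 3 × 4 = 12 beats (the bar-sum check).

1) 0.0ms=0b +967.742ms=2b
2) 967.742ms=2b +483.871ms=1b
3) 1451.613ms=3b +483.871ms=1b
4) 1935.484ms=4b +967.742ms=2b
5) 2903.226ms=6b +483.871ms=1b
6) 3387.097ms=7b +483.871ms=1b
7) 3870.968ms=8b +725.806ms=3/2b
8) 4596.774ms=19/2b +725.806ms=3/2b
9) 5322.581ms=11b +181.452ms=3/8b
10) 5504.032ms=91/8b +181.452ms=3/8b
11) 5685.484ms=47/4b +120.968ms=1/4b
Σ=12b of 12 (124bpm 4/4) — PASS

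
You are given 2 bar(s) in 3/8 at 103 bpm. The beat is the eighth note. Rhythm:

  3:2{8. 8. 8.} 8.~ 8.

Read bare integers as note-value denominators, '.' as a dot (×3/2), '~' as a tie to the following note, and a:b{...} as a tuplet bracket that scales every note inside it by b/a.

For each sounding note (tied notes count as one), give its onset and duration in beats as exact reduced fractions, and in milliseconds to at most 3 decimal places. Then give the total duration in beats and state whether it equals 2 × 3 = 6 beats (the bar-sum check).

1) 0.0ms=0b +582.524ms=1b
2) 582.524ms=1b +582.524ms=1b
3) 1165.049ms=2b +582.524ms=1b
4) 1747.573ms=3b +1747.573ms=3b
Σ=6b of 6 (103bpm 3/8) — PASS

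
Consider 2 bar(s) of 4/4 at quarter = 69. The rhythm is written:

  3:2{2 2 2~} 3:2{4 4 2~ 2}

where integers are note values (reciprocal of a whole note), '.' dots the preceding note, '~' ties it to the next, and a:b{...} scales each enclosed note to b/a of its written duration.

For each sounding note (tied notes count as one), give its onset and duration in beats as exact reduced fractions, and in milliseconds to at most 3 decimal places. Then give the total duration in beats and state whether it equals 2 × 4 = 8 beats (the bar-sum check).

1) 0.0ms=0b +1159.42ms=4/3b
2) 1159.42ms=4/3b +1159.42ms=4/3b
3) 2318.841ms=8/3b +1739.13ms=2b
4) 4057.971ms=14/3b +579.71ms=2/3b
5) 4637.681ms=16/3b +2318.841ms=8/3b
Σ=8b of 8 (69bpm 4/4) — PASS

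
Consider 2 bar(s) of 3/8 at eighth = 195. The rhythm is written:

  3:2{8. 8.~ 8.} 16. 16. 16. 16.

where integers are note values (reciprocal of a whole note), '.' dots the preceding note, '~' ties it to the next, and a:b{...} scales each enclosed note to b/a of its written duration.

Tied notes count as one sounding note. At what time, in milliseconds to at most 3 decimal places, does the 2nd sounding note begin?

note 2 onset = 1b = 307.692ms

1. 0.0ms @ 0 + 307.692ms (1)
2. 307.692ms @ 1 + 615.385ms (2)
3. 923.077ms @ 3 + 230.769ms (3/4)
4. 1153.846ms @ 15/4 + 230.769ms (3/4)
5. 1384.615ms @ 9/2 + 230.769ms (3/4)
6. 1615.385ms @ 21/4 + 230.769ms (3/4)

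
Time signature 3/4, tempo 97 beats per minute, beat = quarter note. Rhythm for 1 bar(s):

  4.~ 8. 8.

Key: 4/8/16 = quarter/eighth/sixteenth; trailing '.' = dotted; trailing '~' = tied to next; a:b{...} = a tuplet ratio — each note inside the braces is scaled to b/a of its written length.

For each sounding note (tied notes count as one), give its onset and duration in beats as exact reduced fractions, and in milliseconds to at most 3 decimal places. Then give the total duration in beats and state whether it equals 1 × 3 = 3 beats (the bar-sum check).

1) 0.0ms=0b +1391.753ms=9/4b
2) 1391.753ms=9/4b +463.918ms=3/4b
Σ=3b of 3 (97bpm 3/4) — PASS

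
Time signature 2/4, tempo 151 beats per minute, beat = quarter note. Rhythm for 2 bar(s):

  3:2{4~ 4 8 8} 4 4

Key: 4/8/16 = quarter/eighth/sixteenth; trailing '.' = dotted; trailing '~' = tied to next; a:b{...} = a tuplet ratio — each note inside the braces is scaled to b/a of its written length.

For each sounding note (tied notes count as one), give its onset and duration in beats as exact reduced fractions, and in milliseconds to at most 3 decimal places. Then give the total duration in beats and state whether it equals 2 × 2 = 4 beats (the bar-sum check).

1) 0.0ms=0b +529.801ms=4/3b
2) 529.801ms=4/3b +132.45ms=1/3b
3) 662.252ms=5/3b +132.45ms=1/3b
4) 794.702ms=2b +397.351ms=1b
5) 1192.053ms=3b +397.351ms=1b
Σ=4b of 4 (151bpm 2/4) — PASS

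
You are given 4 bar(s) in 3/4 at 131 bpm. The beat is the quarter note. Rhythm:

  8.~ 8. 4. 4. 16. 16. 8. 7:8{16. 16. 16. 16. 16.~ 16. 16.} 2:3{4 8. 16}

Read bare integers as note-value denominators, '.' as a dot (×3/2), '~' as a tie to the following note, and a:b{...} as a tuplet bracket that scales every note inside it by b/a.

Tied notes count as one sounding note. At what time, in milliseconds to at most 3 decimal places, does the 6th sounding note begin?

1. 0.0ms @ 0 + 687.023ms (3/2)
2. 687.023ms @ 3/2 + 687.023ms (3/2)
3. 1374.046ms @ 3 + 687.023ms (3/2)
4. 2061.069ms @ 9/2 + 171.756ms (3/8)
5. 2232.824ms @ 39/8 + 171.756ms (3/8)
6. 2404.58ms @ 21/4 + 343.511ms (3/4)
7. 2748.092ms @ 6 + 196.292ms (3/7)
8. 2944.384ms @ 45/7 + 196.292ms (3/7)
9. 3140.676ms @ 48/7 + 196.292ms (3/7)
10. 3336.968ms @ 51/7 + 196.292ms (3/7)
11. 3533.261ms @ 54/7 + 392.585ms (6/7)
12. 3925.845ms @ 60/7 + 196.292ms (3/7)
13. 4122.137ms @ 9 + 687.023ms (3/2)
14. 4809.16ms @ 21/2 + 515.267ms (9/8)
15. 5324.427ms @ 93/8 + 171.756ms (3/8)

note 6 onset = 21/4b = 2404.58ms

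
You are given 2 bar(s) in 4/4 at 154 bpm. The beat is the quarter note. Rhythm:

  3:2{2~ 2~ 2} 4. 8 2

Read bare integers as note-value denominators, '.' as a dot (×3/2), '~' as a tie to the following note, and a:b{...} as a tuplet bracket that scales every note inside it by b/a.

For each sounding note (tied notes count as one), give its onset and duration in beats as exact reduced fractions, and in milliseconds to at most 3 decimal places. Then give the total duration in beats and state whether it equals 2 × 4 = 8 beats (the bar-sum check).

1) 0.0ms=0b +1558.442ms=4b
2) 1558.442ms=4b +584.416ms=3/2b
3) 2142.857ms=11/2b +194.805ms=1/2b
4) 2337.662ms=6b +779.221ms=2b
Σ=8b of 8 (154bpm 4/4) — PASS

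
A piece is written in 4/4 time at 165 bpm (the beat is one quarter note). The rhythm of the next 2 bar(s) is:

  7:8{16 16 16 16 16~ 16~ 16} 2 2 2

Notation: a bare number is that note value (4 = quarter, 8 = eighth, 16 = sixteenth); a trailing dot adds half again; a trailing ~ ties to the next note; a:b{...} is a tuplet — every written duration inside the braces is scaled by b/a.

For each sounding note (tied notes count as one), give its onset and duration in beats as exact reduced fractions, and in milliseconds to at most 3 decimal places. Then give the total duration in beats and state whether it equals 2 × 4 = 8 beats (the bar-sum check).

1) 0.0ms=0b +103.896ms=2/7b
2) 103.896ms=2/7b +103.896ms=2/7b
3) 207.792ms=4/7b +103.896ms=2/7b
4) 311.688ms=6/7b +103.896ms=2/7b
5) 415.584ms=8/7b +311.688ms=6/7b
6) 727.273ms=2b +727.273ms=2b
7) 1454.545ms=4b +727.273ms=2b
8) 2181.818ms=6b +727.273ms=2b
Σ=8b of 8 (165bpm 4/4) — PASS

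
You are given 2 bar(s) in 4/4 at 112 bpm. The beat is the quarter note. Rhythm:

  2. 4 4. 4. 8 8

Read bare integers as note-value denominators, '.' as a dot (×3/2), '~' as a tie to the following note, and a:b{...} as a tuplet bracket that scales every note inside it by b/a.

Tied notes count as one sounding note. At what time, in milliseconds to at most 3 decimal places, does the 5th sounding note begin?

1. 0.0ms @ 0 + 1607.143ms (3)
2. 1607.143ms @ 3 + 535.714ms (1)
3. 2142.857ms @ 4 + 803.571ms (3/2)
4. 2946.429ms @ 11/2 + 803.571ms (3/2)
5. 3750.0ms @ 7 + 267.857ms (1/2)
6. 4017.857ms @ 15/2 + 267.857ms (1/2)

note 5 onset = 7b = 3750.0ms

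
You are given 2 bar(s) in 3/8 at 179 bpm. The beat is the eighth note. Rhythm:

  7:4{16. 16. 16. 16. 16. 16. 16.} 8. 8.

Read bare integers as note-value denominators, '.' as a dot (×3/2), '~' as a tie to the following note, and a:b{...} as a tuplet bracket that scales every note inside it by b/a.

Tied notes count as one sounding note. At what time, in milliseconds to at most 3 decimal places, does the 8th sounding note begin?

note 8 onset = 3b = 1005.587ms

1. 0.0ms @ 0 + 143.655ms (3/7)
2. 143.655ms @ 3/7 + 143.655ms (3/7)
3. 287.31ms @ 6/7 + 143.655ms (3/7)
4. 430.966ms @ 9/7 + 143.655ms (3/7)
5. 574.621ms @ 12/7 + 143.655ms (3/7)
6. 718.276ms @ 15/7 + 143.655ms (3/7)
7. 861.931ms @ 18/7 + 143.655ms (3/7)
8. 1005.587ms @ 3 + 502.793ms (3/2)
9. 1508.38ms @ 9/2 + 502.793ms (3/2)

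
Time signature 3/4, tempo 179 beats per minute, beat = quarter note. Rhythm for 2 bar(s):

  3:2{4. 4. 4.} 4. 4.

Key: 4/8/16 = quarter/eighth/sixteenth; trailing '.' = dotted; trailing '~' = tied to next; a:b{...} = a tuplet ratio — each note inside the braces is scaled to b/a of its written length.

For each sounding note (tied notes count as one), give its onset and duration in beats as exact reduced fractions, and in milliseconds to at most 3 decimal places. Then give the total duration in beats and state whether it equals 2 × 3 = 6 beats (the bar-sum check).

1) 0.0ms=0b +335.196ms=1b
2) 335.196ms=1b +335.196ms=1b
3) 670.391ms=2b +335.196ms=1b
4) 1005.587ms=3b +502.793ms=3/2b
5) 1508.38ms=9/2b +502.793ms=3/2b
Σ=6b of 6 (179bpm 3/4) — PASS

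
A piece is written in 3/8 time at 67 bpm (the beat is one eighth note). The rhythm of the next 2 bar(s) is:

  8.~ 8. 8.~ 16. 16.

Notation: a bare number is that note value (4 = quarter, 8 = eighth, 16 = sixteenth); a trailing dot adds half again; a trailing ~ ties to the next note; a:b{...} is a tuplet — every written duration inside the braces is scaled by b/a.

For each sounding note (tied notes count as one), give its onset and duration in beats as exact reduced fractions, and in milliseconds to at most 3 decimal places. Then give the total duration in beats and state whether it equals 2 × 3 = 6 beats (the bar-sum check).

1) 0.0ms=0b +2686.567ms=3b
2) 2686.567ms=3b +2014.925ms=9/4b
3) 4701.493ms=21/4b +671.642ms=3/4b
Σ=6b of 6 (67bpm 3/8) — PASS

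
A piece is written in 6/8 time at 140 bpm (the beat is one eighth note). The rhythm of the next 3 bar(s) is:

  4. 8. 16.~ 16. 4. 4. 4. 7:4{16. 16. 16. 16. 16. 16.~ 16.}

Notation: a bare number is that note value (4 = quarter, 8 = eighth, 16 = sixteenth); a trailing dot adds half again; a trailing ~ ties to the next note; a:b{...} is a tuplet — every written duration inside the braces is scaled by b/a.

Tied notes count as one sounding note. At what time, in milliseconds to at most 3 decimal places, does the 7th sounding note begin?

note 7 onset = 15b = 6428.571ms

1. 0.0ms @ 0 + 1285.714ms (3)
2. 1285.714ms @ 3 + 642.857ms (3/2)
3. 1928.571ms @ 9/2 + 642.857ms (3/2)
4. 2571.429ms @ 6 + 1285.714ms (3)
5. 3857.143ms @ 9 + 1285.714ms (3)
6. 5142.857ms @ 12 + 1285.714ms (3)
7. 6428.571ms @ 15 + 183.673ms (3/7)
8. 6612.245ms @ 108/7 + 183.673ms (3/7)
9. 6795.918ms @ 111/7 + 183.673ms (3/7)
10. 6979.592ms @ 114/7 + 183.673ms (3/7)
11. 7163.265ms @ 117/7 + 183.673ms (3/7)
12. 7346.939ms @ 120/7 + 367.347ms (6/7)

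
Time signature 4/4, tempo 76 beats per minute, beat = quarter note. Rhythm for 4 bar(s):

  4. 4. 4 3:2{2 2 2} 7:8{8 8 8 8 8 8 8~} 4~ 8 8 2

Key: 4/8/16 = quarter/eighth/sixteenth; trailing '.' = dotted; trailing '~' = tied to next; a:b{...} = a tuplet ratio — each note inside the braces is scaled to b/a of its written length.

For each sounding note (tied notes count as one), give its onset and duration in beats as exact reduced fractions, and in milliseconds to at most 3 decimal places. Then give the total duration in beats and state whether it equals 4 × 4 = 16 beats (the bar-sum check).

1) 0.0ms=0b +1184.211ms=3/2b
2) 1184.211ms=3/2b +1184.211ms=3/2b
3) 2368.421ms=3b +789.474ms=1b
4) 3157.895ms=4b +1052.632ms=4/3b
5) 4210.526ms=16/3b +1052.632ms=4/3b
6) 5263.158ms=20/3b +1052.632ms=4/3b
7) 6315.789ms=8b +451.128ms=4/7b
8) 6766.917ms=60/7b +451.128ms=4/7b
9) 7218.045ms=64/7b +451.128ms=4/7b
10) 7669.173ms=68/7b +451.128ms=4/7b
11) 8120.301ms=72/7b +451.128ms=4/7b
12) 8571.429ms=76/7b +451.128ms=4/7b
13) 9022.556ms=80/7b +1635.338ms=29/14b
14) 10657.895ms=27/2b +394.737ms=1/2b
15) 11052.632ms=14b +1578.947ms=2b
Σ=16b of 16 (76bpm 4/4) — PASS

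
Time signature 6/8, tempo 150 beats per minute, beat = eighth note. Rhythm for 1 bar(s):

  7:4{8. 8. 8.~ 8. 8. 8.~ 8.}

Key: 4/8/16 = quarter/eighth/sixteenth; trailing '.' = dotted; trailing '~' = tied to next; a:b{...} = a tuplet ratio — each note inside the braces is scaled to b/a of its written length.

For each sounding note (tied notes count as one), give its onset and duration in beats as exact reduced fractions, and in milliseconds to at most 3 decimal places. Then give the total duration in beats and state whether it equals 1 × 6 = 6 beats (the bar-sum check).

1) 0.0ms=0b +342.857ms=6/7b
2) 342.857ms=6/7b +342.857ms=6/7b
3) 685.714ms=12/7b +685.714ms=12/7b
4) 1371.429ms=24/7b +342.857ms=6/7b
5) 1714.286ms=30/7b +685.714ms=12/7b
Σ=6b of 6 (150bpm 6/8) — PASS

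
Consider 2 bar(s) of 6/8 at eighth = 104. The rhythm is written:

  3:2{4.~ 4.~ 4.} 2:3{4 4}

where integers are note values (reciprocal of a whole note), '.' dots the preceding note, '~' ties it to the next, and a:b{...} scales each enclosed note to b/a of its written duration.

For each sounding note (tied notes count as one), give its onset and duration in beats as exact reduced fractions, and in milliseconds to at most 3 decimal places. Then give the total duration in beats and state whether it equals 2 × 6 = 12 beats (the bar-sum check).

1) 0.0ms=0b +3461.538ms=6b
2) 3461.538ms=6b +1730.769ms=3b
3) 5192.308ms=9b +1730.769ms=3b
Σ=12b of 12 (104bpm 6/8) — PASS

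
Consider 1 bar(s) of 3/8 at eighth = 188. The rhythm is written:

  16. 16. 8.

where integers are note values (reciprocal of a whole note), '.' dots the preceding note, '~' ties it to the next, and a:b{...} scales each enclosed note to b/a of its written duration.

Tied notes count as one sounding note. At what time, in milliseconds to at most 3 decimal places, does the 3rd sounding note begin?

note 3 onset = 3/2b = 478.723ms

1. 0.0ms @ 0 + 239.362ms (3/4)
2. 239.362ms @ 3/4 + 239.362ms (3/4)
3. 478.723ms @ 3/2 + 478.723ms (3/2)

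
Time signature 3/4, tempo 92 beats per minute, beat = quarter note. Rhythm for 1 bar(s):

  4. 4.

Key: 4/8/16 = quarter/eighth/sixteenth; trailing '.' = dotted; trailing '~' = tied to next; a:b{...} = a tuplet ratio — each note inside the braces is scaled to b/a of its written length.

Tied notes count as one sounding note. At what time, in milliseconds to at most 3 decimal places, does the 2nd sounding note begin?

1. 0.0ms @ 0 + 978.261ms (3/2)
2. 978.261ms @ 3/2 + 978.261ms (3/2)

note 2 onset = 3/2b = 978.261ms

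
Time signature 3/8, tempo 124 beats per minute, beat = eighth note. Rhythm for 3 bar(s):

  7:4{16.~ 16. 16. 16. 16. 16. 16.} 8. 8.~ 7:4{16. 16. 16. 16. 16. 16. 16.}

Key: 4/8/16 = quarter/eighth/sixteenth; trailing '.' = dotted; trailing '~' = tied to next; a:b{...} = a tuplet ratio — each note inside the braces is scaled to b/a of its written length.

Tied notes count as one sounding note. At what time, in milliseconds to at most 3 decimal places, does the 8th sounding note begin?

note 8 onset = 9/2b = 2177.419ms

1. 0.0ms @ 0 + 414.747ms (6/7)
2. 414.747ms @ 6/7 + 207.373ms (3/7)
3. 622.12ms @ 9/7 + 207.373ms (3/7)
4. 829.493ms @ 12/7 + 207.373ms (3/7)
5. 1036.866ms @ 15/7 + 207.373ms (3/7)
6. 1244.24ms @ 18/7 + 207.373ms (3/7)
7. 1451.613ms @ 3 + 725.806ms (3/2)
8. 2177.419ms @ 9/2 + 933.18ms (27/14)
9. 3110.599ms @ 45/7 + 207.373ms (3/7)
10. 3317.972ms @ 48/7 + 207.373ms (3/7)
11. 3525.346ms @ 51/7 + 207.373ms (3/7)
12. 3732.719ms @ 54/7 + 207.373ms (3/7)
13. 3940.092ms @ 57/7 + 207.373ms (3/7)
14. 4147.465ms @ 60/7 + 207.373ms (3/7)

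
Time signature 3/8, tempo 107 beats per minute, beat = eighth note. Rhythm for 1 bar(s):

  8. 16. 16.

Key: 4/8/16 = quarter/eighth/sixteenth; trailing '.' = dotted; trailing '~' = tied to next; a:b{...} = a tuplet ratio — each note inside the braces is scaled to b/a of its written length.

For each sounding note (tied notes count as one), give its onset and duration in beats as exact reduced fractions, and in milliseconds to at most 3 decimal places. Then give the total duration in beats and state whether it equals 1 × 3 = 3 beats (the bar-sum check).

1) 0.0ms=0b +841.121ms=3/2b
2) 841.121ms=3/2b +420.561ms=3/4b
3) 1261.682ms=9/4b +420.561ms=3/4b
Σ=3b of 3 (107bpm 3/8) — PASS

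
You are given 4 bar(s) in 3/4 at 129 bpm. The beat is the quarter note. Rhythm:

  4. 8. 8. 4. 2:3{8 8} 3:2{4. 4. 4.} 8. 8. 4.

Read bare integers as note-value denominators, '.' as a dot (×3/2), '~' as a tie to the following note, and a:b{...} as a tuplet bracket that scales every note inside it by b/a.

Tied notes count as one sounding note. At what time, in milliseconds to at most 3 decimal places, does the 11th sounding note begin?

note 11 onset = 39/4b = 4534.884ms

1. 0.0ms @ 0 + 697.674ms (3/2)
2. 697.674ms @ 3/2 + 348.837ms (3/4)
3. 1046.512ms @ 9/4 + 348.837ms (3/4)
4. 1395.349ms @ 3 + 697.674ms (3/2)
5. 2093.023ms @ 9/2 + 348.837ms (3/4)
6. 2441.86ms @ 21/4 + 348.837ms (3/4)
7. 2790.698ms @ 6 + 465.116ms (1)
8. 3255.814ms @ 7 + 465.116ms (1)
9. 3720.93ms @ 8 + 465.116ms (1)
10. 4186.047ms @ 9 + 348.837ms (3/4)
11. 4534.884ms @ 39/4 + 348.837ms (3/4)
12. 4883.721ms @ 21/2 + 697.674ms (3/2)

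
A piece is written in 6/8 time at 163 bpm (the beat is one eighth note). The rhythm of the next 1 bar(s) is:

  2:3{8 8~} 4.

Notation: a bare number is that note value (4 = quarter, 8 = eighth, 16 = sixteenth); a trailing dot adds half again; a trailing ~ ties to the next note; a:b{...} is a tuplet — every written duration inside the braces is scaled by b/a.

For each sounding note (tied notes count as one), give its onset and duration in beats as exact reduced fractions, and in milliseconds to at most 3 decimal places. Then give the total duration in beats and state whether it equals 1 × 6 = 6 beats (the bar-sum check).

1) 0.0ms=0b +552.147ms=3/2b
2) 552.147ms=3/2b +1656.442ms=9/2b
Σ=6b of 6 (163bpm 6/8) — PASS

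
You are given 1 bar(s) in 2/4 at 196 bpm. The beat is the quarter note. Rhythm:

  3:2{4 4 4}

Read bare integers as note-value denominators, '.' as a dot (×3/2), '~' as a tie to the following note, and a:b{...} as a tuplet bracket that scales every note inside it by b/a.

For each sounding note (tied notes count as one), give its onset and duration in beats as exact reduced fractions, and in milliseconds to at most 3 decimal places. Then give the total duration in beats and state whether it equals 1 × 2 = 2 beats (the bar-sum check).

1) 0.0ms=0b +204.082ms=2/3b
2) 204.082ms=2/3b +204.082ms=2/3b
3) 408.163ms=4/3b +204.082ms=2/3b
Σ=2b of 2 (196bpm 2/4) — PASS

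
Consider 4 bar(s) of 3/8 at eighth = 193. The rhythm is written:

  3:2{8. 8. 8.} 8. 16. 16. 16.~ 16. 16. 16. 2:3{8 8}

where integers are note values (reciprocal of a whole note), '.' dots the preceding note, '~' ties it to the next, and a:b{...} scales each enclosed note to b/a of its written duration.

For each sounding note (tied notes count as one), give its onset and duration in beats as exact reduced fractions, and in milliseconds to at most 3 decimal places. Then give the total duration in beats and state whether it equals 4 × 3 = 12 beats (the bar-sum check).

1) 0.0ms=0b +310.881ms=1b
2) 310.881ms=1b +310.881ms=1b
3) 621.762ms=2b +310.881ms=1b
4) 932.642ms=3b +466.321ms=3/2b
5) 1398.964ms=9/2b +233.161ms=3/4b
6) 1632.124ms=21/4b +233.161ms=3/4b
7) 1865.285ms=6b +466.321ms=3/2b
8) 2331.606ms=15/2b +233.161ms=3/4b
9) 2564.767ms=33/4b +233.161ms=3/4b
10) 2797.927ms=9b +466.321ms=3/2b
11) 3264.249ms=21/2b +466.321ms=3/2b
Σ=12b of 12 (193bpm 3/8) — PASS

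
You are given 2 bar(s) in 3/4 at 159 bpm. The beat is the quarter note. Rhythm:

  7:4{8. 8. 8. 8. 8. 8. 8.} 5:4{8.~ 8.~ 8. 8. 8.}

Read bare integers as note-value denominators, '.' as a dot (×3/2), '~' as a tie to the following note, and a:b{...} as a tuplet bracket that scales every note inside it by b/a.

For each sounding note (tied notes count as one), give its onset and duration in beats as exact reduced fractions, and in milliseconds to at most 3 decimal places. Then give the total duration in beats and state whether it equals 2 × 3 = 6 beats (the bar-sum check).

1) 0.0ms=0b +161.725ms=3/7b
2) 161.725ms=3/7b +161.725ms=3/7b
3) 323.45ms=6/7b +161.725ms=3/7b
4) 485.175ms=9/7b +161.725ms=3/7b
5) 646.9ms=12/7b +161.725ms=3/7b
6) 808.625ms=15/7b +161.725ms=3/7b
7) 970.35ms=18/7b +161.725ms=3/7b
8) 1132.075ms=3b +679.245ms=9/5b
9) 1811.321ms=24/5b +226.415ms=3/5b
10) 2037.736ms=27/5b +226.415ms=3/5b
Σ=6b of 6 (159bpm 3/4) — PASS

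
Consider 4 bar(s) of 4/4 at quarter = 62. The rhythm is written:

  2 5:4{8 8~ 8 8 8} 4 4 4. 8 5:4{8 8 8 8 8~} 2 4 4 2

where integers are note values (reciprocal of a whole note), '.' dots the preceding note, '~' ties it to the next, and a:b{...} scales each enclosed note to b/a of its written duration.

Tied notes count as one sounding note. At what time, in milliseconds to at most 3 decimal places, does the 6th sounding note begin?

note 6 onset = 4b = 3870.968ms

1. 0.0ms @ 0 + 1935.484ms (2)
2. 1935.484ms @ 2 + 387.097ms (2/5)
3. 2322.581ms @ 12/5 + 774.194ms (4/5)
4. 3096.774ms @ 16/5 + 387.097ms (2/5)
5. 3483.871ms @ 18/5 + 387.097ms (2/5)
6. 3870.968ms @ 4 + 967.742ms (1)
7. 4838.71ms @ 5 + 967.742ms (1)
8. 5806.452ms @ 6 + 1451.613ms (3/2)
9. 7258.065ms @ 15/2 + 483.871ms (1/2)
10. 7741.935ms @ 8 + 387.097ms (2/5)
11. 8129.032ms @ 42/5 + 387.097ms (2/5)
12. 8516.129ms @ 44/5 + 387.097ms (2/5)
13. 8903.226ms @ 46/5 + 387.097ms (2/5)
14. 9290.323ms @ 48/5 + 2322.581ms (12/5)
15. 11612.903ms @ 12 + 967.742ms (1)
16. 12580.645ms @ 13 + 967.742ms (1)
17. 13548.387ms @ 14 + 1935.484ms (2)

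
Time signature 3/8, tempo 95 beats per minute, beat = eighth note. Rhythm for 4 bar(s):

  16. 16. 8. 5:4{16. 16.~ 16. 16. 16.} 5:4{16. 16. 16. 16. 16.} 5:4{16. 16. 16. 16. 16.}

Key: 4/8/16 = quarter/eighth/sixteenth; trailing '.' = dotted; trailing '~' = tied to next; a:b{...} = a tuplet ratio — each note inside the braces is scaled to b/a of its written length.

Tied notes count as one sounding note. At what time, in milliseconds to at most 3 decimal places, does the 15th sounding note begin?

1. 0.0ms @ 0 + 473.684ms (3/4)
2. 473.684ms @ 3/4 + 473.684ms (3/4)
3. 947.368ms @ 3/2 + 947.368ms (3/2)
4. 1894.737ms @ 3 + 378.947ms (3/5)
5. 2273.684ms @ 18/5 + 757.895ms (6/5)
6. 3031.579ms @ 24/5 + 378.947ms (3/5)
7. 3410.526ms @ 27/5 + 378.947ms (3/5)
8. 3789.474ms @ 6 + 378.947ms (3/5)
9. 4168.421ms @ 33/5 + 378.947ms (3/5)
10. 4547.368ms @ 36/5 + 378.947ms (3/5)
11. 4926.316ms @ 39/5 + 378.947ms (3/5)
12. 5305.263ms @ 42/5 + 378.947ms (3/5)
13. 5684.211ms @ 9 + 378.947ms (3/5)
14. 6063.158ms @ 48/5 + 378.947ms (3/5)
15. 6442.105ms @ 51/5 + 378.947ms (3/5)
16. 6821.053ms @ 54/5 + 378.947ms (3/5)
17. 7200.0ms @ 57/5 + 378.947ms (3/5)

note 15 onset = 51/5b = 6442.105ms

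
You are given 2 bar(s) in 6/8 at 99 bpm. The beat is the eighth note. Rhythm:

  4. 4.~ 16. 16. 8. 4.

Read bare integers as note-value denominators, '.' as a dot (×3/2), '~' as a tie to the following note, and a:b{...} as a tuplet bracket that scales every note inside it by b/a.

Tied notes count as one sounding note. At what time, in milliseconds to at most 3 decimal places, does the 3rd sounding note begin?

1. 0.0ms @ 0 + 1818.182ms (3)
2. 1818.182ms @ 3 + 2272.727ms (15/4)
3. 4090.909ms @ 27/4 + 454.545ms (3/4)
4. 4545.455ms @ 15/2 + 909.091ms (3/2)
5. 5454.545ms @ 9 + 1818.182ms (3)

note 3 onset = 27/4b = 4090.909ms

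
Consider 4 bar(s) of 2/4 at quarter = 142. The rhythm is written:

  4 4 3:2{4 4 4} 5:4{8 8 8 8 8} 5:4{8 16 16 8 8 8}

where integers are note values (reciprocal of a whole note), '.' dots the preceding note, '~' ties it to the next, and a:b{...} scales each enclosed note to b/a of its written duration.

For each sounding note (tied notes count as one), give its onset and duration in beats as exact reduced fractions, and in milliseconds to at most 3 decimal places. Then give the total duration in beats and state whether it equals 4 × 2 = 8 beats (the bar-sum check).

1) 0.0ms=0b +422.535ms=1b
2) 422.535ms=1b +422.535ms=1b
3) 845.07ms=2b +281.69ms=2/3b
4) 1126.761ms=8/3b +281.69ms=2/3b
5) 1408.451ms=10/3b +281.69ms=2/3b
6) 1690.141ms=4b +169.014ms=2/5b
7) 1859.155ms=22/5b +169.014ms=2/5b
8) 2028.169ms=24/5b +169.014ms=2/5b
9) 2197.183ms=26/5b +169.014ms=2/5b
10) 2366.197ms=28/5b +169.014ms=2/5b
11) 2535.211ms=6b +169.014ms=2/5b
12) 2704.225ms=32/5b +84.507ms=1/5b
13) 2788.732ms=33/5b +84.507ms=1/5b
14) 2873.239ms=34/5b +169.014ms=2/5b
15) 3042.254ms=36/5b +169.014ms=2/5b
16) 3211.268ms=38/5b +169.014ms=2/5b
Σ=8b of 8 (142bpm 2/4) — PASS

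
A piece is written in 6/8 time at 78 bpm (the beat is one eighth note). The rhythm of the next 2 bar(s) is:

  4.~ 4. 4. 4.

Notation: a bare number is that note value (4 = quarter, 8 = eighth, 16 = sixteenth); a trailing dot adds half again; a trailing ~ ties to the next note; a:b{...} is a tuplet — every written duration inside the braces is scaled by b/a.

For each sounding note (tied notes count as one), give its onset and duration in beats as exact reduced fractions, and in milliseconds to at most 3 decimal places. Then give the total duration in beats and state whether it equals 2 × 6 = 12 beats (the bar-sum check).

1) 0.0ms=0b +4615.385ms=6b
2) 4615.385ms=6b +2307.692ms=3b
3) 6923.077ms=9b +2307.692ms=3b
Σ=12b of 12 (78bpm 6/8) — PASS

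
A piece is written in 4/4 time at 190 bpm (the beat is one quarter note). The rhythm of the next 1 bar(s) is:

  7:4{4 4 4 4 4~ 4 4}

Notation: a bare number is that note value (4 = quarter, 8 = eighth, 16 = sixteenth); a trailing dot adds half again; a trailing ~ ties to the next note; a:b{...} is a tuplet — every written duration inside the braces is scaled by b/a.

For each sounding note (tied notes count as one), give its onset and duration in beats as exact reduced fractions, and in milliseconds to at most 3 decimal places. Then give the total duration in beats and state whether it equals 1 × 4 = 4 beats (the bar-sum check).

1) 0.0ms=0b +180.451ms=4/7b
2) 180.451ms=4/7b +180.451ms=4/7b
3) 360.902ms=8/7b +180.451ms=4/7b
4) 541.353ms=12/7b +180.451ms=4/7b
5) 721.805ms=16/7b +360.902ms=8/7b
6) 1082.707ms=24/7b +180.451ms=4/7b
Σ=4b of 4 (190bpm 4/4) — PASS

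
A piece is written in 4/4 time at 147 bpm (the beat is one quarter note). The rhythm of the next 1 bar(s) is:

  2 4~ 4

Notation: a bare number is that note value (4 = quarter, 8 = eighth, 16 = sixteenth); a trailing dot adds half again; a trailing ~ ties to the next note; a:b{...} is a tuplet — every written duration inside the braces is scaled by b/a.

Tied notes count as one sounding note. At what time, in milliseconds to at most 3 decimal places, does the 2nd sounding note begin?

1. 0.0ms @ 0 + 816.327ms (2)
2. 816.327ms @ 2 + 816.327ms (2)

note 2 onset = 2b = 816.327ms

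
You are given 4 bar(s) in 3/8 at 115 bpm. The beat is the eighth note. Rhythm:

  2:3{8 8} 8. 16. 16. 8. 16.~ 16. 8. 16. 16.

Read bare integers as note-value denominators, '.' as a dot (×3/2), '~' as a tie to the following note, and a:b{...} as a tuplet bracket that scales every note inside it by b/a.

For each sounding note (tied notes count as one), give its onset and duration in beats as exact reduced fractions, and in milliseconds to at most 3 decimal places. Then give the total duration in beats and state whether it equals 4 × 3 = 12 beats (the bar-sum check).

1) 0.0ms=0b +782.609ms=3/2b
2) 782.609ms=3/2b +782.609ms=3/2b
3) 1565.217ms=3b +782.609ms=3/2b
4) 2347.826ms=9/2b +391.304ms=3/4b
5) 2739.13ms=21/4b +391.304ms=3/4b
6) 3130.435ms=6b +782.609ms=3/2b
7) 3913.043ms=15/2b +782.609ms=3/2b
8) 4695.652ms=9b +782.609ms=3/2b
9) 5478.261ms=21/2b +391.304ms=3/4b
10) 5869.565ms=45/4b +391.304ms=3/4b
Σ=12b of 12 (115bpm 3/8) — PASS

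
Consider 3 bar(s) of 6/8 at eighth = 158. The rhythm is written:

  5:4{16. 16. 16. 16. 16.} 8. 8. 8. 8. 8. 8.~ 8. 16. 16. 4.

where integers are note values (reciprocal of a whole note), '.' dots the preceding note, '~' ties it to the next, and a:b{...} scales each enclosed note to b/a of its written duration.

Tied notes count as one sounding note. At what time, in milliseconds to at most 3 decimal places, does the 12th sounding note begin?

1. 0.0ms @ 0 + 227.848ms (3/5)
2. 227.848ms @ 3/5 + 227.848ms (3/5)
3. 455.696ms @ 6/5 + 227.848ms (3/5)
4. 683.544ms @ 9/5 + 227.848ms (3/5)
5. 911.392ms @ 12/5 + 227.848ms (3/5)
6. 1139.241ms @ 3 + 569.62ms (3/2)
7. 1708.861ms @ 9/2 + 569.62ms (3/2)
8. 2278.481ms @ 6 + 569.62ms (3/2)
9. 2848.101ms @ 15/2 + 569.62ms (3/2)
10. 3417.722ms @ 9 + 569.62ms (3/2)
11. 3987.342ms @ 21/2 + 1139.241ms (3)
12. 5126.582ms @ 27/2 + 284.81ms (3/4)
13. 5411.392ms @ 57/4 + 284.81ms (3/4)
14. 5696.203ms @ 15 + 1139.241ms (3)

note 12 onset = 27/2b = 5126.582ms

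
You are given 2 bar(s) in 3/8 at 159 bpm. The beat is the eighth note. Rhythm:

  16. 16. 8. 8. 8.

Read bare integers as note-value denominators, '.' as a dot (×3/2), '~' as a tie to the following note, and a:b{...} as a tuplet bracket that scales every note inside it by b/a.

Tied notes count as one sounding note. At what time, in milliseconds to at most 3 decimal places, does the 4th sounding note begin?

note 4 onset = 3b = 1132.075ms

1. 0.0ms @ 0 + 283.019ms (3/4)
2. 283.019ms @ 3/4 + 283.019ms (3/4)
3. 566.038ms @ 3/2 + 566.038ms (3/2)
4. 1132.075ms @ 3 + 566.038ms (3/2)
5. 1698.113ms @ 9/2 + 566.038ms (3/2)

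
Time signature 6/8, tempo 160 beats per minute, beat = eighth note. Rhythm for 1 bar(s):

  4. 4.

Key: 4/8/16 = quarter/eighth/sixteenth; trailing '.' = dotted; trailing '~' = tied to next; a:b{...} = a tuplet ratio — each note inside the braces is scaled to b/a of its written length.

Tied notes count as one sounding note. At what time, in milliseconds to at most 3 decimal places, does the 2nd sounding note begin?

note 2 onset = 3b = 1125.0ms

1. 0.0ms @ 0 + 1125.0ms (3)
2. 1125.0ms @ 3 + 1125.0ms (3)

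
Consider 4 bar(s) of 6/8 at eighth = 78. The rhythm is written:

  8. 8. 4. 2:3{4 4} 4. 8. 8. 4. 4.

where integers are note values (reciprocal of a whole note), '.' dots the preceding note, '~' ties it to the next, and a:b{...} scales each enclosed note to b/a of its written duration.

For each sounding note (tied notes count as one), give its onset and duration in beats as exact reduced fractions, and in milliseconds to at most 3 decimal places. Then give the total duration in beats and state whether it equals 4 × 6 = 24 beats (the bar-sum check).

1) 0.0ms=0b +1153.846ms=3/2b
2) 1153.846ms=3/2b +1153.846ms=3/2b
3) 2307.692ms=3b +2307.692ms=3b
4) 4615.385ms=6b +2307.692ms=3b
5) 6923.077ms=9b +2307.692ms=3b
6) 9230.769ms=12b +2307.692ms=3b
7) 11538.462ms=15b +1153.846ms=3/2b
8) 12692.308ms=33/2b +1153.846ms=3/2b
9) 13846.154ms=18b +2307.692ms=3b
10) 16153.846ms=21b +2307.692ms=3b
Σ=24b of 24 (78bpm 6/8) — PASS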